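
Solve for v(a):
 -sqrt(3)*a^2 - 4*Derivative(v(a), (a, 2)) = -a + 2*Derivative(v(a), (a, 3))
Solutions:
 v(a) = C1 + C2*a + C3*exp(-2*a) - sqrt(3)*a^4/48 + a^3*(1 + sqrt(3))/24 - a^2*(1 + sqrt(3))/16


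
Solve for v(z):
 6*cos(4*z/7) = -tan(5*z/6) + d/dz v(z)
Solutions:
 v(z) = C1 - 6*log(cos(5*z/6))/5 + 21*sin(4*z/7)/2


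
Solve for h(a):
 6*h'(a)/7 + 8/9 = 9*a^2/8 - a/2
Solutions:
 h(a) = C1 + 7*a^3/16 - 7*a^2/24 - 28*a/27


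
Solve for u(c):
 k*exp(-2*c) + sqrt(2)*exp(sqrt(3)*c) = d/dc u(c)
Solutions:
 u(c) = C1 - k*exp(-2*c)/2 + sqrt(6)*exp(sqrt(3)*c)/3


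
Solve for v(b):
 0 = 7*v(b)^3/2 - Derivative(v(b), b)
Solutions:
 v(b) = -sqrt(-1/(C1 + 7*b))
 v(b) = sqrt(-1/(C1 + 7*b))


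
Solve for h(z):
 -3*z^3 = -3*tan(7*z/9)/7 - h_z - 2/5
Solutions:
 h(z) = C1 + 3*z^4/4 - 2*z/5 + 27*log(cos(7*z/9))/49


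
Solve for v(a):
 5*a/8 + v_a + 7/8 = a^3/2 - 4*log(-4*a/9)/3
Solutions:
 v(a) = C1 + a^4/8 - 5*a^2/16 - 4*a*log(-a)/3 + a*(-64*log(2) + 11 + 64*log(3))/24


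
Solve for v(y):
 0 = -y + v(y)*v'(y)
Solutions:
 v(y) = -sqrt(C1 + y^2)
 v(y) = sqrt(C1 + y^2)


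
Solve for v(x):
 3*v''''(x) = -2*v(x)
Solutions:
 v(x) = (C1*sin(6^(3/4)*x/6) + C2*cos(6^(3/4)*x/6))*exp(-6^(3/4)*x/6) + (C3*sin(6^(3/4)*x/6) + C4*cos(6^(3/4)*x/6))*exp(6^(3/4)*x/6)


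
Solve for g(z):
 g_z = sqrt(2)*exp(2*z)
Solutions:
 g(z) = C1 + sqrt(2)*exp(2*z)/2


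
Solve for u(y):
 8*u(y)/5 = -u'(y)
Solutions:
 u(y) = C1*exp(-8*y/5)


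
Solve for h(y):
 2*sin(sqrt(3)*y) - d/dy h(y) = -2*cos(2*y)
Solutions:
 h(y) = C1 + sin(2*y) - 2*sqrt(3)*cos(sqrt(3)*y)/3


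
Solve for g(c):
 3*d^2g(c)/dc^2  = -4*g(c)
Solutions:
 g(c) = C1*sin(2*sqrt(3)*c/3) + C2*cos(2*sqrt(3)*c/3)


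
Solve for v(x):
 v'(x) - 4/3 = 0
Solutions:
 v(x) = C1 + 4*x/3


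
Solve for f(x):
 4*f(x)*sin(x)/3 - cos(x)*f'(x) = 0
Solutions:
 f(x) = C1/cos(x)^(4/3)


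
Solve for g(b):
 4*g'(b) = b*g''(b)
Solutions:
 g(b) = C1 + C2*b^5


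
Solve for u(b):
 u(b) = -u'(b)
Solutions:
 u(b) = C1*exp(-b)


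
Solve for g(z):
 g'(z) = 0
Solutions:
 g(z) = C1


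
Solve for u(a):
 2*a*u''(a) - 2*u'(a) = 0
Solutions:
 u(a) = C1 + C2*a^2


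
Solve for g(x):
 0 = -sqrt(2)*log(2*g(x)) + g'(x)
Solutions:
 -sqrt(2)*Integral(1/(log(_y) + log(2)), (_y, g(x)))/2 = C1 - x


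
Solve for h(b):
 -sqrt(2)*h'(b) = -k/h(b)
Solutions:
 h(b) = -sqrt(C1 + sqrt(2)*b*k)
 h(b) = sqrt(C1 + sqrt(2)*b*k)


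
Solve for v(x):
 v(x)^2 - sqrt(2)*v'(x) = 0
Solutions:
 v(x) = -2/(C1 + sqrt(2)*x)


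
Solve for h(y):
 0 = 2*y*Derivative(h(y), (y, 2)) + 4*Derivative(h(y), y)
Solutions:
 h(y) = C1 + C2/y


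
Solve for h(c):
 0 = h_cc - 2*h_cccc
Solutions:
 h(c) = C1 + C2*c + C3*exp(-sqrt(2)*c/2) + C4*exp(sqrt(2)*c/2)


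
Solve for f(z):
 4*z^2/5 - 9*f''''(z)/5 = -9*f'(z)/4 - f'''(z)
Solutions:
 f(z) = C1 + C2*exp(z*(-5^(1/3)*(81*sqrt(60249) + 19883)^(1/3) - 20*5^(2/3)/(81*sqrt(60249) + 19883)^(1/3) + 20)/108)*sin(sqrt(3)*5^(1/3)*z*(-(81*sqrt(60249) + 19883)^(1/3) + 20*5^(1/3)/(81*sqrt(60249) + 19883)^(1/3))/108) + C3*exp(z*(-5^(1/3)*(81*sqrt(60249) + 19883)^(1/3) - 20*5^(2/3)/(81*sqrt(60249) + 19883)^(1/3) + 20)/108)*cos(sqrt(3)*5^(1/3)*z*(-(81*sqrt(60249) + 19883)^(1/3) + 20*5^(1/3)/(81*sqrt(60249) + 19883)^(1/3))/108) + C4*exp(z*(20*5^(2/3)/(81*sqrt(60249) + 19883)^(1/3) + 10 + 5^(1/3)*(81*sqrt(60249) + 19883)^(1/3))/54) - 16*z^3/135 + 128*z/405


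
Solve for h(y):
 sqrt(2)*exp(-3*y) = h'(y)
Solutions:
 h(y) = C1 - sqrt(2)*exp(-3*y)/3


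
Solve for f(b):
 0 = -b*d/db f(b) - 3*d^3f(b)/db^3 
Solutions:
 f(b) = C1 + Integral(C2*airyai(-3^(2/3)*b/3) + C3*airybi(-3^(2/3)*b/3), b)


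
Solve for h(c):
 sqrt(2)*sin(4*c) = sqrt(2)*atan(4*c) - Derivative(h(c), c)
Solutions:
 h(c) = C1 + sqrt(2)*(c*atan(4*c) - log(16*c^2 + 1)/8) + sqrt(2)*cos(4*c)/4


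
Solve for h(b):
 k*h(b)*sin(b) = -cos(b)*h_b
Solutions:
 h(b) = C1*exp(k*log(cos(b)))


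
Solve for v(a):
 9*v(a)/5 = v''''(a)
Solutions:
 v(a) = C1*exp(-sqrt(3)*5^(3/4)*a/5) + C2*exp(sqrt(3)*5^(3/4)*a/5) + C3*sin(sqrt(3)*5^(3/4)*a/5) + C4*cos(sqrt(3)*5^(3/4)*a/5)


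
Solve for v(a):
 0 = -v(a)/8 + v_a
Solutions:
 v(a) = C1*exp(a/8)


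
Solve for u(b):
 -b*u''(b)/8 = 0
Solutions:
 u(b) = C1 + C2*b


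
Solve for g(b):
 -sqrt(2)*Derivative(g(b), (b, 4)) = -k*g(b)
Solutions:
 g(b) = C1*exp(-2^(7/8)*b*k^(1/4)/2) + C2*exp(2^(7/8)*b*k^(1/4)/2) + C3*exp(-2^(7/8)*I*b*k^(1/4)/2) + C4*exp(2^(7/8)*I*b*k^(1/4)/2)


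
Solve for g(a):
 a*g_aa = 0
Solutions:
 g(a) = C1 + C2*a


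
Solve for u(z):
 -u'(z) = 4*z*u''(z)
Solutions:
 u(z) = C1 + C2*z^(3/4)


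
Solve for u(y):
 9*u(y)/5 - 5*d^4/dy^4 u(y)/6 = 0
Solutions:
 u(y) = C1*exp(-sqrt(5)*54^(1/4)*y/5) + C2*exp(sqrt(5)*54^(1/4)*y/5) + C3*sin(sqrt(5)*54^(1/4)*y/5) + C4*cos(sqrt(5)*54^(1/4)*y/5)


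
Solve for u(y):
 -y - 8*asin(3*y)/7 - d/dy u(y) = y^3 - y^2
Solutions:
 u(y) = C1 - y^4/4 + y^3/3 - y^2/2 - 8*y*asin(3*y)/7 - 8*sqrt(1 - 9*y^2)/21


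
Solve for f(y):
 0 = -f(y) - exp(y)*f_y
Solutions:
 f(y) = C1*exp(exp(-y))


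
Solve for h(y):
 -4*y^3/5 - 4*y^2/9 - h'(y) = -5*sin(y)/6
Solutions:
 h(y) = C1 - y^4/5 - 4*y^3/27 - 5*cos(y)/6


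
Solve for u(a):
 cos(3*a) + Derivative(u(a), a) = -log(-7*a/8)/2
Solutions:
 u(a) = C1 - a*log(-a)/2 - a*log(7) + a/2 + a*log(2) + a*log(14)/2 - sin(3*a)/3


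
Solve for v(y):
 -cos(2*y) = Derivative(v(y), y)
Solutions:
 v(y) = C1 - sin(2*y)/2


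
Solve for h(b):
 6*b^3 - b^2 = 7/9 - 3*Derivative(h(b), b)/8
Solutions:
 h(b) = C1 - 4*b^4 + 8*b^3/9 + 56*b/27


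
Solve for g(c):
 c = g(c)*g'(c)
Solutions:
 g(c) = -sqrt(C1 + c^2)
 g(c) = sqrt(C1 + c^2)


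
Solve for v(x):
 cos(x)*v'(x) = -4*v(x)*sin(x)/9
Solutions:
 v(x) = C1*cos(x)^(4/9)


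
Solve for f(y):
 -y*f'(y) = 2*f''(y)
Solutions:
 f(y) = C1 + C2*erf(y/2)


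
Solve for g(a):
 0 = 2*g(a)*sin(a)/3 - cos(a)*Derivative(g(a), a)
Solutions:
 g(a) = C1/cos(a)^(2/3)


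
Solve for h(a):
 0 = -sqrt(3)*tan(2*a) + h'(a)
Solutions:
 h(a) = C1 - sqrt(3)*log(cos(2*a))/2


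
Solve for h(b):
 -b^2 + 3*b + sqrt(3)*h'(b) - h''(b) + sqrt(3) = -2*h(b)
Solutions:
 h(b) = C1*exp(b*(-sqrt(11) + sqrt(3))/2) + C2*exp(b*(sqrt(3) + sqrt(11))/2) + b^2/2 - 3*b/2 - sqrt(3)*b/2 + sqrt(3)/4 + 5/4


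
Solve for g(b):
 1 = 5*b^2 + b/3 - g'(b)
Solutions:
 g(b) = C1 + 5*b^3/3 + b^2/6 - b


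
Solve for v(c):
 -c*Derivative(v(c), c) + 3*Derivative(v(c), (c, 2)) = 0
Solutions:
 v(c) = C1 + C2*erfi(sqrt(6)*c/6)


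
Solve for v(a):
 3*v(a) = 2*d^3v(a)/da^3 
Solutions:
 v(a) = C3*exp(2^(2/3)*3^(1/3)*a/2) + (C1*sin(2^(2/3)*3^(5/6)*a/4) + C2*cos(2^(2/3)*3^(5/6)*a/4))*exp(-2^(2/3)*3^(1/3)*a/4)


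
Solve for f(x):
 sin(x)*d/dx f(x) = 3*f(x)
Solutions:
 f(x) = C1*(cos(x) - 1)^(3/2)/(cos(x) + 1)^(3/2)


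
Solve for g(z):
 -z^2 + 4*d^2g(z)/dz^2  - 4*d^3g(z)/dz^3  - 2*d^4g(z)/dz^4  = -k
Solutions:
 g(z) = C1 + C2*z + C3*exp(z*(-1 + sqrt(3))) + C4*exp(-z*(1 + sqrt(3))) + z^4/48 + z^3/12 + z^2*(3 - k)/8


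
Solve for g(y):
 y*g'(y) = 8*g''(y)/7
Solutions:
 g(y) = C1 + C2*erfi(sqrt(7)*y/4)


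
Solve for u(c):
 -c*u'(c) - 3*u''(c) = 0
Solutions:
 u(c) = C1 + C2*erf(sqrt(6)*c/6)


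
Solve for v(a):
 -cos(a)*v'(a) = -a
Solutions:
 v(a) = C1 + Integral(a/cos(a), a)


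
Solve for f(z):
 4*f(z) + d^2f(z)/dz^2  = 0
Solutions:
 f(z) = C1*sin(2*z) + C2*cos(2*z)


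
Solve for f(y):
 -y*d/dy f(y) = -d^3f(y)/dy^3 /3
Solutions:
 f(y) = C1 + Integral(C2*airyai(3^(1/3)*y) + C3*airybi(3^(1/3)*y), y)


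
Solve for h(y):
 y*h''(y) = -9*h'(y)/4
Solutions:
 h(y) = C1 + C2/y^(5/4)


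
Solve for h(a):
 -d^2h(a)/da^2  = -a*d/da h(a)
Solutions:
 h(a) = C1 + C2*erfi(sqrt(2)*a/2)


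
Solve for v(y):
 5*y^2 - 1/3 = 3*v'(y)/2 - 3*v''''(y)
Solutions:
 v(y) = C1 + C4*exp(2^(2/3)*y/2) + 10*y^3/9 - 2*y/9 + (C2*sin(2^(2/3)*sqrt(3)*y/4) + C3*cos(2^(2/3)*sqrt(3)*y/4))*exp(-2^(2/3)*y/4)


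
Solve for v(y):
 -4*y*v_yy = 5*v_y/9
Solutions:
 v(y) = C1 + C2*y^(31/36)


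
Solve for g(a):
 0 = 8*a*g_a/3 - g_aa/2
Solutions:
 g(a) = C1 + C2*erfi(2*sqrt(6)*a/3)


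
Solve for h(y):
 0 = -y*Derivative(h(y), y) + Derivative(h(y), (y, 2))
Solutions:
 h(y) = C1 + C2*erfi(sqrt(2)*y/2)


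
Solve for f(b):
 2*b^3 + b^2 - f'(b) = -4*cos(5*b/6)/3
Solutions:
 f(b) = C1 + b^4/2 + b^3/3 + 8*sin(5*b/6)/5


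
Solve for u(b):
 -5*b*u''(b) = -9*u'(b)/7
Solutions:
 u(b) = C1 + C2*b^(44/35)


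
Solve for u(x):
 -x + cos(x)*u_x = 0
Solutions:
 u(x) = C1 + Integral(x/cos(x), x)


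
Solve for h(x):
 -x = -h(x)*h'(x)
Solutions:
 h(x) = -sqrt(C1 + x^2)
 h(x) = sqrt(C1 + x^2)


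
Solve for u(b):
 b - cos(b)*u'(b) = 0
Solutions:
 u(b) = C1 + Integral(b/cos(b), b)


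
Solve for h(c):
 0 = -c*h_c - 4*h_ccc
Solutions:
 h(c) = C1 + Integral(C2*airyai(-2^(1/3)*c/2) + C3*airybi(-2^(1/3)*c/2), c)


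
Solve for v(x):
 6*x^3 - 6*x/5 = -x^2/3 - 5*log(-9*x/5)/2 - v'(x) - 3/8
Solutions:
 v(x) = C1 - 3*x^4/2 - x^3/9 + 3*x^2/5 - 5*x*log(-x)/2 + x*(-5*log(3) + 17/8 + 5*log(5)/2)


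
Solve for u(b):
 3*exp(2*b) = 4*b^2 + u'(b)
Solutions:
 u(b) = C1 - 4*b^3/3 + 3*exp(2*b)/2


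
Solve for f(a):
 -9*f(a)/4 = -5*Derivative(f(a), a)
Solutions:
 f(a) = C1*exp(9*a/20)


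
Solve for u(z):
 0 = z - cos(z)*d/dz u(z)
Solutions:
 u(z) = C1 + Integral(z/cos(z), z)


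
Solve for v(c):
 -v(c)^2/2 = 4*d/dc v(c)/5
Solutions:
 v(c) = 8/(C1 + 5*c)


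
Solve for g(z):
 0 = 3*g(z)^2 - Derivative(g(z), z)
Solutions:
 g(z) = -1/(C1 + 3*z)


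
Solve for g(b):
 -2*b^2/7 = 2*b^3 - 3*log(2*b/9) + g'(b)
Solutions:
 g(b) = C1 - b^4/2 - 2*b^3/21 + 3*b*log(b) + b*log(8/729) - 3*b


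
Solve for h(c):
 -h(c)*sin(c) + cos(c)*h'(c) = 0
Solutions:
 h(c) = C1/cos(c)


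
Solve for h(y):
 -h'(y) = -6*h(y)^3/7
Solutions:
 h(y) = -sqrt(14)*sqrt(-1/(C1 + 6*y))/2
 h(y) = sqrt(14)*sqrt(-1/(C1 + 6*y))/2


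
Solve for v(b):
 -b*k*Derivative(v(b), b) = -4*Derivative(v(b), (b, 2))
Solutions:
 v(b) = Piecewise((-sqrt(2)*sqrt(pi)*C1*erf(sqrt(2)*b*sqrt(-k)/4)/sqrt(-k) - C2, (k > 0) | (k < 0)), (-C1*b - C2, True))


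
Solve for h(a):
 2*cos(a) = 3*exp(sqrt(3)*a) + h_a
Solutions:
 h(a) = C1 - sqrt(3)*exp(sqrt(3)*a) + 2*sin(a)


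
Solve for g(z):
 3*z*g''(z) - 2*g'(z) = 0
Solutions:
 g(z) = C1 + C2*z^(5/3)


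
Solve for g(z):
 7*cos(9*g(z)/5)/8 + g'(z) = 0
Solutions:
 7*z/8 - 5*log(sin(9*g(z)/5) - 1)/18 + 5*log(sin(9*g(z)/5) + 1)/18 = C1


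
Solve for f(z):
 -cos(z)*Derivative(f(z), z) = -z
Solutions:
 f(z) = C1 + Integral(z/cos(z), z)


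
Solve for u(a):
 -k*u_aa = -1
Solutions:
 u(a) = C1 + C2*a + a^2/(2*k)


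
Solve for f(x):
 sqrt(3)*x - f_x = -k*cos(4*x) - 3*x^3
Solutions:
 f(x) = C1 + k*sin(4*x)/4 + 3*x^4/4 + sqrt(3)*x^2/2


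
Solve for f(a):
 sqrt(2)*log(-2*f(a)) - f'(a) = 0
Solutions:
 -sqrt(2)*Integral(1/(log(-_y) + log(2)), (_y, f(a)))/2 = C1 - a


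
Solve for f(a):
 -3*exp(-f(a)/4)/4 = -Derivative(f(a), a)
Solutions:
 f(a) = 4*log(C1 + 3*a/16)


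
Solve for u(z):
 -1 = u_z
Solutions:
 u(z) = C1 - z


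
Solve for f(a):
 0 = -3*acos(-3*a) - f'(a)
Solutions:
 f(a) = C1 - 3*a*acos(-3*a) - sqrt(1 - 9*a^2)


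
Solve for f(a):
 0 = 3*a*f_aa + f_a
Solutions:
 f(a) = C1 + C2*a^(2/3)


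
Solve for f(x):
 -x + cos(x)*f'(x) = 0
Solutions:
 f(x) = C1 + Integral(x/cos(x), x)


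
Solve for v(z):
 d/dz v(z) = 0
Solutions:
 v(z) = C1


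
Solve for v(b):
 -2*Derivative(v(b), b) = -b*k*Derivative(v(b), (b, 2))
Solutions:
 v(b) = C1 + b^(((re(k) + 2)*re(k) + im(k)^2)/(re(k)^2 + im(k)^2))*(C2*sin(2*log(b)*Abs(im(k))/(re(k)^2 + im(k)^2)) + C3*cos(2*log(b)*im(k)/(re(k)^2 + im(k)^2)))


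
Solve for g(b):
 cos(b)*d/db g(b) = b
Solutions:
 g(b) = C1 + Integral(b/cos(b), b)


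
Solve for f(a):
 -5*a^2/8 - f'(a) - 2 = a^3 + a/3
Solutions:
 f(a) = C1 - a^4/4 - 5*a^3/24 - a^2/6 - 2*a


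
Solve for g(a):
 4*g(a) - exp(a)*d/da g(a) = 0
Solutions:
 g(a) = C1*exp(-4*exp(-a))


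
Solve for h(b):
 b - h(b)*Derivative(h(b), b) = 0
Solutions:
 h(b) = -sqrt(C1 + b^2)
 h(b) = sqrt(C1 + b^2)


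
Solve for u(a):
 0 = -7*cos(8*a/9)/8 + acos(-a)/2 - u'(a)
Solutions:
 u(a) = C1 + a*acos(-a)/2 + sqrt(1 - a^2)/2 - 63*sin(8*a/9)/64


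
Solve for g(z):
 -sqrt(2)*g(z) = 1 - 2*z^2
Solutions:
 g(z) = sqrt(2)*(z^2 - 1/2)


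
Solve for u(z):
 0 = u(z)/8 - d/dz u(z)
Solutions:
 u(z) = C1*exp(z/8)


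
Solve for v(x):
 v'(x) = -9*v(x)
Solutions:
 v(x) = C1*exp(-9*x)


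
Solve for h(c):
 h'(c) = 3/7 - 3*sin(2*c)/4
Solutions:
 h(c) = C1 + 3*c/7 + 3*cos(2*c)/8


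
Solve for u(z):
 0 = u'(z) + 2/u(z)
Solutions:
 u(z) = -sqrt(C1 - 4*z)
 u(z) = sqrt(C1 - 4*z)


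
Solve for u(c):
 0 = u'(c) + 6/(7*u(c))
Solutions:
 u(c) = -sqrt(C1 - 84*c)/7
 u(c) = sqrt(C1 - 84*c)/7


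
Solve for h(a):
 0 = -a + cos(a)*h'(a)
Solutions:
 h(a) = C1 + Integral(a/cos(a), a)


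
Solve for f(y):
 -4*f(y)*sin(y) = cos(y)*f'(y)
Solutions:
 f(y) = C1*cos(y)^4


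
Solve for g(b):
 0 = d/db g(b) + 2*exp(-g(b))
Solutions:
 g(b) = log(C1 - 2*b)


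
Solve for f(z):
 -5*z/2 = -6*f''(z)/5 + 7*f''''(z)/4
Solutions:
 f(z) = C1 + C2*z + C3*exp(-2*sqrt(210)*z/35) + C4*exp(2*sqrt(210)*z/35) + 25*z^3/72


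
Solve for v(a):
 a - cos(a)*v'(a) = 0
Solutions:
 v(a) = C1 + Integral(a/cos(a), a)


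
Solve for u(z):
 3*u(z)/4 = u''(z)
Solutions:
 u(z) = C1*exp(-sqrt(3)*z/2) + C2*exp(sqrt(3)*z/2)


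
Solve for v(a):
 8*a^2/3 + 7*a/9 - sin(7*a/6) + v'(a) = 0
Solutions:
 v(a) = C1 - 8*a^3/9 - 7*a^2/18 - 6*cos(7*a/6)/7


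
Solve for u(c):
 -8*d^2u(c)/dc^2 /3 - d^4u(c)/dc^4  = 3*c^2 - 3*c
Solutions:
 u(c) = C1 + C2*c + C3*sin(2*sqrt(6)*c/3) + C4*cos(2*sqrt(6)*c/3) - 3*c^4/32 + 3*c^3/16 + 27*c^2/64


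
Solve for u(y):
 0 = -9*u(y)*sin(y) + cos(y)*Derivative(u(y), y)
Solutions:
 u(y) = C1/cos(y)^9


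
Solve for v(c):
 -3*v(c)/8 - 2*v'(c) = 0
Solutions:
 v(c) = C1*exp(-3*c/16)


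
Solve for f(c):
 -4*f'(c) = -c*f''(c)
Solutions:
 f(c) = C1 + C2*c^5


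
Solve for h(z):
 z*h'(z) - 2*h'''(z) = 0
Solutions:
 h(z) = C1 + Integral(C2*airyai(2^(2/3)*z/2) + C3*airybi(2^(2/3)*z/2), z)


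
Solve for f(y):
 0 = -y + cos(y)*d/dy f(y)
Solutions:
 f(y) = C1 + Integral(y/cos(y), y)


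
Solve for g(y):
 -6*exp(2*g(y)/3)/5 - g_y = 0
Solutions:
 g(y) = 3*log(-sqrt(-1/(C1 - 6*y))) - 3*log(2) + 3*log(30)/2
 g(y) = 3*log(-1/(C1 - 6*y))/2 - 3*log(2) + 3*log(30)/2


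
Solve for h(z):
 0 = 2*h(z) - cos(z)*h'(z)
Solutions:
 h(z) = C1*(sin(z) + 1)/(sin(z) - 1)


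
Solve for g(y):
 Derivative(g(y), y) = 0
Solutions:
 g(y) = C1


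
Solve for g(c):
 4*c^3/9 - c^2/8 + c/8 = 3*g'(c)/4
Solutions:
 g(c) = C1 + 4*c^4/27 - c^3/18 + c^2/12


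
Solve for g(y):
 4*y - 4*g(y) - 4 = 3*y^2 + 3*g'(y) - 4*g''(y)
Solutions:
 g(y) = C1*exp(y*(3 - sqrt(73))/8) + C2*exp(y*(3 + sqrt(73))/8) - 3*y^2/4 + 17*y/8 - 131/32


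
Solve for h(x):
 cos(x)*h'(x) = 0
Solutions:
 h(x) = C1


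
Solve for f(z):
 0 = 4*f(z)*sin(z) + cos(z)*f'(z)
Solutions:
 f(z) = C1*cos(z)^4


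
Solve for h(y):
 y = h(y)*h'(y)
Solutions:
 h(y) = -sqrt(C1 + y^2)
 h(y) = sqrt(C1 + y^2)


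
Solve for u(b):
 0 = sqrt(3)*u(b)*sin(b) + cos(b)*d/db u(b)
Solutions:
 u(b) = C1*cos(b)^(sqrt(3))


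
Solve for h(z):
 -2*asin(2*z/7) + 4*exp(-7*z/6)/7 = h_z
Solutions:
 h(z) = C1 - 2*z*asin(2*z/7) - sqrt(49 - 4*z^2) - 24*exp(-7*z/6)/49


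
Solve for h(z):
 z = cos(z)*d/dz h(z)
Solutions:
 h(z) = C1 + Integral(z/cos(z), z)


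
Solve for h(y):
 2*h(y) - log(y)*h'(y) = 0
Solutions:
 h(y) = C1*exp(2*li(y))


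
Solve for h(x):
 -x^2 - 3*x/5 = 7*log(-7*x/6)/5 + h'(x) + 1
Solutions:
 h(x) = C1 - x^3/3 - 3*x^2/10 - 7*x*log(-x)/5 + x*(-7*log(7) + 2 + 7*log(6))/5


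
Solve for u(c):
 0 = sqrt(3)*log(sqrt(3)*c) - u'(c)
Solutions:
 u(c) = C1 + sqrt(3)*c*log(c) - sqrt(3)*c + sqrt(3)*c*log(3)/2


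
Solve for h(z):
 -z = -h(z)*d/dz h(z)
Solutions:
 h(z) = -sqrt(C1 + z^2)
 h(z) = sqrt(C1 + z^2)


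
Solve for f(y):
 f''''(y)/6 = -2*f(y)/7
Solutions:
 f(y) = (C1*sin(3^(1/4)*7^(3/4)*y/7) + C2*cos(3^(1/4)*7^(3/4)*y/7))*exp(-3^(1/4)*7^(3/4)*y/7) + (C3*sin(3^(1/4)*7^(3/4)*y/7) + C4*cos(3^(1/4)*7^(3/4)*y/7))*exp(3^(1/4)*7^(3/4)*y/7)


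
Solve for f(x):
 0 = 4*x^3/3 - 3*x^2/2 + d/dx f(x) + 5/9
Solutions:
 f(x) = C1 - x^4/3 + x^3/2 - 5*x/9


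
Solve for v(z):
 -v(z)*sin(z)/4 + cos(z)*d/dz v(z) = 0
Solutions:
 v(z) = C1/cos(z)^(1/4)


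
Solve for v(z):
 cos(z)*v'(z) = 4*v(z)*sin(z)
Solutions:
 v(z) = C1/cos(z)^4


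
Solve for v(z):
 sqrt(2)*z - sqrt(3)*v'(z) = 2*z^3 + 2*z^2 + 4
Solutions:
 v(z) = C1 - sqrt(3)*z^4/6 - 2*sqrt(3)*z^3/9 + sqrt(6)*z^2/6 - 4*sqrt(3)*z/3


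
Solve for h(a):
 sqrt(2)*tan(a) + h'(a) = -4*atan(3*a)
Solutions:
 h(a) = C1 - 4*a*atan(3*a) + 2*log(9*a^2 + 1)/3 + sqrt(2)*log(cos(a))


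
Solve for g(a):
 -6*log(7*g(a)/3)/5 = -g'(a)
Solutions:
 5*Integral(1/(-log(_y) - log(7) + log(3)), (_y, g(a)))/6 = C1 - a


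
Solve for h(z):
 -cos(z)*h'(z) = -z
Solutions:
 h(z) = C1 + Integral(z/cos(z), z)


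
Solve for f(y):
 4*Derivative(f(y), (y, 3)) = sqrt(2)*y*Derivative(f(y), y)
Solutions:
 f(y) = C1 + Integral(C2*airyai(sqrt(2)*y/2) + C3*airybi(sqrt(2)*y/2), y)


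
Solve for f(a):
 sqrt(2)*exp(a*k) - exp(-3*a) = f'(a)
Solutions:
 f(a) = C1 + exp(-3*a)/3 + sqrt(2)*exp(a*k)/k


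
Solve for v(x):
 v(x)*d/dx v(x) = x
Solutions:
 v(x) = -sqrt(C1 + x^2)
 v(x) = sqrt(C1 + x^2)


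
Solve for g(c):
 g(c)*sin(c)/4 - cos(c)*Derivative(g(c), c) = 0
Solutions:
 g(c) = C1/cos(c)^(1/4)


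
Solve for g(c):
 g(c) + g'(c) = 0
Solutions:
 g(c) = C1*exp(-c)


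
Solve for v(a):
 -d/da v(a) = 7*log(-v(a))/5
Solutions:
 -li(-v(a)) = C1 - 7*a/5


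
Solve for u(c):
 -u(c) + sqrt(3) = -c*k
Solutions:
 u(c) = c*k + sqrt(3)


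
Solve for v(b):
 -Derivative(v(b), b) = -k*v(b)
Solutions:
 v(b) = C1*exp(b*k)


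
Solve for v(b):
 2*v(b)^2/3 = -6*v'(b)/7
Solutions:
 v(b) = 9/(C1 + 7*b)


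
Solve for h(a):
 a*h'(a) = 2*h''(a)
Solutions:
 h(a) = C1 + C2*erfi(a/2)


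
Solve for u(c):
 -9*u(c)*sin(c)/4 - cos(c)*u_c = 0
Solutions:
 u(c) = C1*cos(c)^(9/4)


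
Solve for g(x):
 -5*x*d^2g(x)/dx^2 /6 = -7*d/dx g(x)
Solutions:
 g(x) = C1 + C2*x^(47/5)


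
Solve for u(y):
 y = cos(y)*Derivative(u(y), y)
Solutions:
 u(y) = C1 + Integral(y/cos(y), y)


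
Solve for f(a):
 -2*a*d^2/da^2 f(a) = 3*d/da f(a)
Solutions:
 f(a) = C1 + C2/sqrt(a)


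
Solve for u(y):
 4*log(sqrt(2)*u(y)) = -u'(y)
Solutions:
 Integral(1/(2*log(_y) + log(2)), (_y, u(y)))/2 = C1 - y


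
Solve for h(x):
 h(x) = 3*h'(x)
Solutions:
 h(x) = C1*exp(x/3)


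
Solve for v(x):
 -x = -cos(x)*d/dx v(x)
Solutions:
 v(x) = C1 + Integral(x/cos(x), x)


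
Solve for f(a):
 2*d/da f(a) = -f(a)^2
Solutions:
 f(a) = 2/(C1 + a)


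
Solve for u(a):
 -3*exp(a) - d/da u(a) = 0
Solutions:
 u(a) = C1 - 3*exp(a)


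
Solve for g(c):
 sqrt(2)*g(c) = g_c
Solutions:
 g(c) = C1*exp(sqrt(2)*c)


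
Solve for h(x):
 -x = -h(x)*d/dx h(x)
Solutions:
 h(x) = -sqrt(C1 + x^2)
 h(x) = sqrt(C1 + x^2)


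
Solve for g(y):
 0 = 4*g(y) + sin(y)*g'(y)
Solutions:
 g(y) = C1*(cos(y)^2 + 2*cos(y) + 1)/(cos(y)^2 - 2*cos(y) + 1)


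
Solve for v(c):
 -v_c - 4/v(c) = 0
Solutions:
 v(c) = -sqrt(C1 - 8*c)
 v(c) = sqrt(C1 - 8*c)


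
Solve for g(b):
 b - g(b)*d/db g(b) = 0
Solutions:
 g(b) = -sqrt(C1 + b^2)
 g(b) = sqrt(C1 + b^2)


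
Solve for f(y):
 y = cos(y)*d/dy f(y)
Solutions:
 f(y) = C1 + Integral(y/cos(y), y)


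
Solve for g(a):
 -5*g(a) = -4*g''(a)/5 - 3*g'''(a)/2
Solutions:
 g(a) = C1*exp(-a*(64/(225*sqrt(452553) + 151363)^(1/3) + 16 + (225*sqrt(452553) + 151363)^(1/3))/90)*sin(sqrt(3)*a*(-(225*sqrt(452553) + 151363)^(1/3) + 64/(225*sqrt(452553) + 151363)^(1/3))/90) + C2*exp(-a*(64/(225*sqrt(452553) + 151363)^(1/3) + 16 + (225*sqrt(452553) + 151363)^(1/3))/90)*cos(sqrt(3)*a*(-(225*sqrt(452553) + 151363)^(1/3) + 64/(225*sqrt(452553) + 151363)^(1/3))/90) + C3*exp(a*(-8 + 64/(225*sqrt(452553) + 151363)^(1/3) + (225*sqrt(452553) + 151363)^(1/3))/45)


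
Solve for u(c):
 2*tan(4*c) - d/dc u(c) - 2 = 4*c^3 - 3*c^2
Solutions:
 u(c) = C1 - c^4 + c^3 - 2*c - log(cos(4*c))/2


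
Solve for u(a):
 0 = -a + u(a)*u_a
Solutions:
 u(a) = -sqrt(C1 + a^2)
 u(a) = sqrt(C1 + a^2)


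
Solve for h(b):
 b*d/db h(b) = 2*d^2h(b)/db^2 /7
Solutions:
 h(b) = C1 + C2*erfi(sqrt(7)*b/2)


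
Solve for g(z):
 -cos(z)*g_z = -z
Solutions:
 g(z) = C1 + Integral(z/cos(z), z)


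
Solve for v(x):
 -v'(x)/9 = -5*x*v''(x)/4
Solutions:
 v(x) = C1 + C2*x^(49/45)


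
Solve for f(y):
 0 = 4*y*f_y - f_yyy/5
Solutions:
 f(y) = C1 + Integral(C2*airyai(20^(1/3)*y) + C3*airybi(20^(1/3)*y), y)


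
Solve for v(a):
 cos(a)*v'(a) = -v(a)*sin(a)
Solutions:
 v(a) = C1*cos(a)


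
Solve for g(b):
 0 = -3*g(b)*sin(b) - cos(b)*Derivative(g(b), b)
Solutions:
 g(b) = C1*cos(b)^3


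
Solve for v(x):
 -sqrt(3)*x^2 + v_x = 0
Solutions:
 v(x) = C1 + sqrt(3)*x^3/3


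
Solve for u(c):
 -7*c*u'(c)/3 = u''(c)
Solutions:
 u(c) = C1 + C2*erf(sqrt(42)*c/6)


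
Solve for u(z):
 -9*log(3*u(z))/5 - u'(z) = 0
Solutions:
 5*Integral(1/(log(_y) + log(3)), (_y, u(z)))/9 = C1 - z


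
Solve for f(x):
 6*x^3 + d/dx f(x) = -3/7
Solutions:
 f(x) = C1 - 3*x^4/2 - 3*x/7


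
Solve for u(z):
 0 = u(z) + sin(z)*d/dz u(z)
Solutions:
 u(z) = C1*sqrt(cos(z) + 1)/sqrt(cos(z) - 1)


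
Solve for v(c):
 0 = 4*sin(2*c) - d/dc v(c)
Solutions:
 v(c) = C1 - 2*cos(2*c)


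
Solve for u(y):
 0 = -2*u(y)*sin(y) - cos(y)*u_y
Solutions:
 u(y) = C1*cos(y)^2


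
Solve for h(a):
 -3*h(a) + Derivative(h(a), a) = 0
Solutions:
 h(a) = C1*exp(3*a)


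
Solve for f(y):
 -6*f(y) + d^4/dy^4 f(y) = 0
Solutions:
 f(y) = C1*exp(-6^(1/4)*y) + C2*exp(6^(1/4)*y) + C3*sin(6^(1/4)*y) + C4*cos(6^(1/4)*y)


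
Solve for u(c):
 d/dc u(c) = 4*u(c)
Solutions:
 u(c) = C1*exp(4*c)


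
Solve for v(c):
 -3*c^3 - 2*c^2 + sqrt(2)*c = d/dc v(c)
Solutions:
 v(c) = C1 - 3*c^4/4 - 2*c^3/3 + sqrt(2)*c^2/2


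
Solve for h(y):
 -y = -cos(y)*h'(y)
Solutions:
 h(y) = C1 + Integral(y/cos(y), y)


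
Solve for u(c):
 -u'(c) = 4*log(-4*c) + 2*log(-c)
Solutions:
 u(c) = C1 - 6*c*log(-c) + 2*c*(3 - 4*log(2))


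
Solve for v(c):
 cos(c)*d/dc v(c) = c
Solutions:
 v(c) = C1 + Integral(c/cos(c), c)


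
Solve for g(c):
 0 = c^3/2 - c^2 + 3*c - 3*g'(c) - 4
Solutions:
 g(c) = C1 + c^4/24 - c^3/9 + c^2/2 - 4*c/3


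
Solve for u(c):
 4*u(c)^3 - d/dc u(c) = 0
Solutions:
 u(c) = -sqrt(2)*sqrt(-1/(C1 + 4*c))/2
 u(c) = sqrt(2)*sqrt(-1/(C1 + 4*c))/2


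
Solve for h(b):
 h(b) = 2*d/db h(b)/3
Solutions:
 h(b) = C1*exp(3*b/2)


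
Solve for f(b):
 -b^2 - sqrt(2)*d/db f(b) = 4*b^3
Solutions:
 f(b) = C1 - sqrt(2)*b^4/2 - sqrt(2)*b^3/6


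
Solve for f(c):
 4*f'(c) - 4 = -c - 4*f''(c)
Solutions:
 f(c) = C1 + C2*exp(-c) - c^2/8 + 5*c/4


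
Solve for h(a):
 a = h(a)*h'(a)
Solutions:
 h(a) = -sqrt(C1 + a^2)
 h(a) = sqrt(C1 + a^2)


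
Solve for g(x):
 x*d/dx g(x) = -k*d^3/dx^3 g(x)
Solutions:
 g(x) = C1 + Integral(C2*airyai(x*(-1/k)^(1/3)) + C3*airybi(x*(-1/k)^(1/3)), x)


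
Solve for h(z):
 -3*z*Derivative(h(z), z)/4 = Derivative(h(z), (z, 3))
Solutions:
 h(z) = C1 + Integral(C2*airyai(-6^(1/3)*z/2) + C3*airybi(-6^(1/3)*z/2), z)


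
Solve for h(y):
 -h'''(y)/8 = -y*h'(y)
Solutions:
 h(y) = C1 + Integral(C2*airyai(2*y) + C3*airybi(2*y), y)


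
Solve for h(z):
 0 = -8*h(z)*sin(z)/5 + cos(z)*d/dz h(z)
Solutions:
 h(z) = C1/cos(z)^(8/5)


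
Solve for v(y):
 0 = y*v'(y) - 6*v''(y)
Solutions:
 v(y) = C1 + C2*erfi(sqrt(3)*y/6)


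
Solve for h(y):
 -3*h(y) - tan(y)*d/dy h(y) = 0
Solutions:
 h(y) = C1/sin(y)^3


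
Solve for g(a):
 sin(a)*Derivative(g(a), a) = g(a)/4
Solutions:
 g(a) = C1*(cos(a) - 1)^(1/8)/(cos(a) + 1)^(1/8)


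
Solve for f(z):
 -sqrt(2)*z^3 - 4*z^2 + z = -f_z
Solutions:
 f(z) = C1 + sqrt(2)*z^4/4 + 4*z^3/3 - z^2/2


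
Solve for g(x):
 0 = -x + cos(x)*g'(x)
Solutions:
 g(x) = C1 + Integral(x/cos(x), x)


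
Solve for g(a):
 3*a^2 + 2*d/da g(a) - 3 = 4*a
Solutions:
 g(a) = C1 - a^3/2 + a^2 + 3*a/2


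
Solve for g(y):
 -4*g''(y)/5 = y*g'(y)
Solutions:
 g(y) = C1 + C2*erf(sqrt(10)*y/4)


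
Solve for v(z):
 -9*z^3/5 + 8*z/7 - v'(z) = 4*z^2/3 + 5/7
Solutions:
 v(z) = C1 - 9*z^4/20 - 4*z^3/9 + 4*z^2/7 - 5*z/7


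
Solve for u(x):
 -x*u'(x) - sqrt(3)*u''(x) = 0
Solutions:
 u(x) = C1 + C2*erf(sqrt(2)*3^(3/4)*x/6)


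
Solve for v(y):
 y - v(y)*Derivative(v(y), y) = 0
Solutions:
 v(y) = -sqrt(C1 + y^2)
 v(y) = sqrt(C1 + y^2)


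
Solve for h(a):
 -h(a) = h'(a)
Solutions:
 h(a) = C1*exp(-a)


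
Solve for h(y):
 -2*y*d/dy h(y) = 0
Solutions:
 h(y) = C1


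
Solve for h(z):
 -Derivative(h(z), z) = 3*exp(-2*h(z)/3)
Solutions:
 h(z) = 3*log(-sqrt(C1 - 3*z)) - 3*log(3) + 3*log(6)/2
 h(z) = 3*log(C1 - 3*z)/2 - 3*log(3) + 3*log(6)/2


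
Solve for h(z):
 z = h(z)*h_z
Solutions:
 h(z) = -sqrt(C1 + z^2)
 h(z) = sqrt(C1 + z^2)


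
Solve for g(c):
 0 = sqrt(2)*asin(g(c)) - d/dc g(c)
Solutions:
 Integral(1/asin(_y), (_y, g(c))) = C1 + sqrt(2)*c


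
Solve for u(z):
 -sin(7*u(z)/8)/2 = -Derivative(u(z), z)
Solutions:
 -z/2 + 4*log(cos(7*u(z)/8) - 1)/7 - 4*log(cos(7*u(z)/8) + 1)/7 = C1


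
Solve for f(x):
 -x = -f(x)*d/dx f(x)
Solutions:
 f(x) = -sqrt(C1 + x^2)
 f(x) = sqrt(C1 + x^2)


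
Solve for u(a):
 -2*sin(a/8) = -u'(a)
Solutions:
 u(a) = C1 - 16*cos(a/8)


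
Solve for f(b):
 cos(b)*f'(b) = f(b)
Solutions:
 f(b) = C1*sqrt(sin(b) + 1)/sqrt(sin(b) - 1)


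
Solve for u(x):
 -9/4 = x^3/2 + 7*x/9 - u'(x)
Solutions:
 u(x) = C1 + x^4/8 + 7*x^2/18 + 9*x/4


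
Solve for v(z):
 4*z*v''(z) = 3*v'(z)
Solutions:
 v(z) = C1 + C2*z^(7/4)


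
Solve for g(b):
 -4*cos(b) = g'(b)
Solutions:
 g(b) = C1 - 4*sin(b)


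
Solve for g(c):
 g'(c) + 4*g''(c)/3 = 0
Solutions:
 g(c) = C1 + C2*exp(-3*c/4)


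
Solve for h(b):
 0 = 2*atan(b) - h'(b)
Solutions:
 h(b) = C1 + 2*b*atan(b) - log(b^2 + 1)


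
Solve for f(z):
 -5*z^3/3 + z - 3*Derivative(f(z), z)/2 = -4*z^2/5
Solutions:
 f(z) = C1 - 5*z^4/18 + 8*z^3/45 + z^2/3


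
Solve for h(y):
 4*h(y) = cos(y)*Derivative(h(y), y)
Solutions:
 h(y) = C1*(sin(y)^2 + 2*sin(y) + 1)/(sin(y)^2 - 2*sin(y) + 1)


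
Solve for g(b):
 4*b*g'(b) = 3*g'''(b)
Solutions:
 g(b) = C1 + Integral(C2*airyai(6^(2/3)*b/3) + C3*airybi(6^(2/3)*b/3), b)


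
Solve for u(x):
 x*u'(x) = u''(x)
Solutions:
 u(x) = C1 + C2*erfi(sqrt(2)*x/2)


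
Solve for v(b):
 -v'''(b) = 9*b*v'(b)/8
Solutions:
 v(b) = C1 + Integral(C2*airyai(-3^(2/3)*b/2) + C3*airybi(-3^(2/3)*b/2), b)


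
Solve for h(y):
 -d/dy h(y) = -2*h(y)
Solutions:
 h(y) = C1*exp(2*y)


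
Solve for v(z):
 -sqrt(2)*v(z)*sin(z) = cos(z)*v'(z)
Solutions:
 v(z) = C1*cos(z)^(sqrt(2))


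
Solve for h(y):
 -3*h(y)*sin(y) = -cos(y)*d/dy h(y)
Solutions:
 h(y) = C1/cos(y)^3


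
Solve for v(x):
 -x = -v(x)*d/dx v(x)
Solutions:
 v(x) = -sqrt(C1 + x^2)
 v(x) = sqrt(C1 + x^2)


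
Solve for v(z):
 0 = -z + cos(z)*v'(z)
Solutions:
 v(z) = C1 + Integral(z/cos(z), z)


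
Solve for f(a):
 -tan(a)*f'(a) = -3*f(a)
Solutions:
 f(a) = C1*sin(a)^3


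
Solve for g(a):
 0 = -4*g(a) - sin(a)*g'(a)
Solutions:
 g(a) = C1*(cos(a)^2 + 2*cos(a) + 1)/(cos(a)^2 - 2*cos(a) + 1)


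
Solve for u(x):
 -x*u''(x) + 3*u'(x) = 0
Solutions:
 u(x) = C1 + C2*x^4


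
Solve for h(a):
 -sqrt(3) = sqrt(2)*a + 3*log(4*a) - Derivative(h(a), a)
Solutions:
 h(a) = C1 + sqrt(2)*a^2/2 + 3*a*log(a) - 3*a + sqrt(3)*a + a*log(64)


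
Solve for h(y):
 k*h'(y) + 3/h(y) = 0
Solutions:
 h(y) = -sqrt(C1 - 6*y/k)
 h(y) = sqrt(C1 - 6*y/k)


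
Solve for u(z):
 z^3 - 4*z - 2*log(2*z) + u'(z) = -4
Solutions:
 u(z) = C1 - z^4/4 + 2*z^2 + 2*z*log(z) - 6*z + z*log(4)


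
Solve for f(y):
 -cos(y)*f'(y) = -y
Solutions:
 f(y) = C1 + Integral(y/cos(y), y)


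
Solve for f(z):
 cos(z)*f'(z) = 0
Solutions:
 f(z) = C1


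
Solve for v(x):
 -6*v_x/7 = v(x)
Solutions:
 v(x) = C1*exp(-7*x/6)


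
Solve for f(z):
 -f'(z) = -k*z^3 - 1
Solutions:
 f(z) = C1 + k*z^4/4 + z


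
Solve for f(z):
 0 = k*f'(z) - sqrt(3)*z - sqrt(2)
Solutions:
 f(z) = C1 + sqrt(3)*z^2/(2*k) + sqrt(2)*z/k


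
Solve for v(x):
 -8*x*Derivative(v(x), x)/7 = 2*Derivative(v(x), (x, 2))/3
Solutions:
 v(x) = C1 + C2*erf(sqrt(42)*x/7)


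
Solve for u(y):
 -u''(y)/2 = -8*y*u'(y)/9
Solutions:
 u(y) = C1 + C2*erfi(2*sqrt(2)*y/3)


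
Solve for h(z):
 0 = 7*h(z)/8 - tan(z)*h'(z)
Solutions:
 h(z) = C1*sin(z)^(7/8)


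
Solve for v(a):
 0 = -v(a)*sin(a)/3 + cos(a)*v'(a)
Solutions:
 v(a) = C1/cos(a)^(1/3)


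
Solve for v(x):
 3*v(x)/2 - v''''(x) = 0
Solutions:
 v(x) = C1*exp(-2^(3/4)*3^(1/4)*x/2) + C2*exp(2^(3/4)*3^(1/4)*x/2) + C3*sin(2^(3/4)*3^(1/4)*x/2) + C4*cos(2^(3/4)*3^(1/4)*x/2)


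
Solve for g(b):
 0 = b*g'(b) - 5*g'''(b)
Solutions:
 g(b) = C1 + Integral(C2*airyai(5^(2/3)*b/5) + C3*airybi(5^(2/3)*b/5), b)


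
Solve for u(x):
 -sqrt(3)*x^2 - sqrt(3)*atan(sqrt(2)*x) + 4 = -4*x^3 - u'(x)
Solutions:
 u(x) = C1 - x^4 + sqrt(3)*x^3/3 - 4*x + sqrt(3)*(x*atan(sqrt(2)*x) - sqrt(2)*log(2*x^2 + 1)/4)


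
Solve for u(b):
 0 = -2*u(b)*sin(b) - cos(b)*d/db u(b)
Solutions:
 u(b) = C1*cos(b)^2


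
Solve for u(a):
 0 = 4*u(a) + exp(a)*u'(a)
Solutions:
 u(a) = C1*exp(4*exp(-a))


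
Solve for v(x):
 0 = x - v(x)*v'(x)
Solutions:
 v(x) = -sqrt(C1 + x^2)
 v(x) = sqrt(C1 + x^2)


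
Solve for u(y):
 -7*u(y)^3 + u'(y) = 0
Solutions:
 u(y) = -sqrt(2)*sqrt(-1/(C1 + 7*y))/2
 u(y) = sqrt(2)*sqrt(-1/(C1 + 7*y))/2


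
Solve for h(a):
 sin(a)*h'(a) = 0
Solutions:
 h(a) = C1


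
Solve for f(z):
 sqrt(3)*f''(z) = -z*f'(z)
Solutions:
 f(z) = C1 + C2*erf(sqrt(2)*3^(3/4)*z/6)


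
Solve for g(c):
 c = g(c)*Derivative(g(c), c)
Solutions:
 g(c) = -sqrt(C1 + c^2)
 g(c) = sqrt(C1 + c^2)


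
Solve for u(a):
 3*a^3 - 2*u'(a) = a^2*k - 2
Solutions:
 u(a) = C1 + 3*a^4/8 - a^3*k/6 + a


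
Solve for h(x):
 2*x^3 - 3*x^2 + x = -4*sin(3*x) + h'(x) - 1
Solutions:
 h(x) = C1 + x^4/2 - x^3 + x^2/2 + x - 4*cos(3*x)/3


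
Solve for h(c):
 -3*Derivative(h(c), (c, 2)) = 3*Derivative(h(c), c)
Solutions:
 h(c) = C1 + C2*exp(-c)


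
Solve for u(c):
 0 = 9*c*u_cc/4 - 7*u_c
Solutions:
 u(c) = C1 + C2*c^(37/9)


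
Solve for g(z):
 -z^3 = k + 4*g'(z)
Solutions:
 g(z) = C1 - k*z/4 - z^4/16


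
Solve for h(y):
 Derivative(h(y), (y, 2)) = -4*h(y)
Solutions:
 h(y) = C1*sin(2*y) + C2*cos(2*y)


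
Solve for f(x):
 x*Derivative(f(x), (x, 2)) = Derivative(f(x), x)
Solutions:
 f(x) = C1 + C2*x^2


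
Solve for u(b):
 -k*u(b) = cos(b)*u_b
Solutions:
 u(b) = C1*exp(k*(log(sin(b) - 1) - log(sin(b) + 1))/2)


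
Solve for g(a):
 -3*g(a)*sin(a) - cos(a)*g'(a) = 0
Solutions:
 g(a) = C1*cos(a)^3


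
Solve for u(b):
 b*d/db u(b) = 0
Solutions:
 u(b) = C1


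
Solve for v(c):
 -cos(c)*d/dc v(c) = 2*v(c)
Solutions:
 v(c) = C1*(sin(c) - 1)/(sin(c) + 1)


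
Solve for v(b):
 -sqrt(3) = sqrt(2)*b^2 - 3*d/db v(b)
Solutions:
 v(b) = C1 + sqrt(2)*b^3/9 + sqrt(3)*b/3


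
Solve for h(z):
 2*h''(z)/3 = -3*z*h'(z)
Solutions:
 h(z) = C1 + C2*erf(3*z/2)


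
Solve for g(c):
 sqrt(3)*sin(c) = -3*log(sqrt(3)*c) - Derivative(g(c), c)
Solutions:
 g(c) = C1 - 3*c*log(c) - 3*c*log(3)/2 + 3*c + sqrt(3)*cos(c)


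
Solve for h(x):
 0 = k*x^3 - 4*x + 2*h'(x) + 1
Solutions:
 h(x) = C1 - k*x^4/8 + x^2 - x/2


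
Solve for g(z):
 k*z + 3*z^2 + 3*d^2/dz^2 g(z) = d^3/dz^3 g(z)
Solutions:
 g(z) = C1 + C2*z + C3*exp(3*z) - z^4/12 + z^3*(-k - 2)/18 + z^2*(-k - 2)/18


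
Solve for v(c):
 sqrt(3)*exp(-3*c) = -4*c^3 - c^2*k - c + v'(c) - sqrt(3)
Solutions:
 v(c) = C1 + c^4 + c^3*k/3 + c^2/2 + sqrt(3)*c - sqrt(3)*exp(-3*c)/3


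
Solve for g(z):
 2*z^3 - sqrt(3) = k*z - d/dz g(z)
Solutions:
 g(z) = C1 + k*z^2/2 - z^4/2 + sqrt(3)*z


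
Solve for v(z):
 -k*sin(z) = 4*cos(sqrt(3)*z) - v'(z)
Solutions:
 v(z) = C1 - k*cos(z) + 4*sqrt(3)*sin(sqrt(3)*z)/3


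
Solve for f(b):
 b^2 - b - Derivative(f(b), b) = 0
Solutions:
 f(b) = C1 + b^3/3 - b^2/2


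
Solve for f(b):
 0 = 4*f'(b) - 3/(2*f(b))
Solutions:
 f(b) = -sqrt(C1 + 3*b)/2
 f(b) = sqrt(C1 + 3*b)/2


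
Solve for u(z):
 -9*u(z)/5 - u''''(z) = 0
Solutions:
 u(z) = (C1*sin(5^(3/4)*sqrt(6)*z/10) + C2*cos(5^(3/4)*sqrt(6)*z/10))*exp(-5^(3/4)*sqrt(6)*z/10) + (C3*sin(5^(3/4)*sqrt(6)*z/10) + C4*cos(5^(3/4)*sqrt(6)*z/10))*exp(5^(3/4)*sqrt(6)*z/10)


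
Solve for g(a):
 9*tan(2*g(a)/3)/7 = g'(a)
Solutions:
 g(a) = -3*asin(C1*exp(6*a/7))/2 + 3*pi/2
 g(a) = 3*asin(C1*exp(6*a/7))/2


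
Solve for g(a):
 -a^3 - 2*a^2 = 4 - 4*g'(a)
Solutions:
 g(a) = C1 + a^4/16 + a^3/6 + a


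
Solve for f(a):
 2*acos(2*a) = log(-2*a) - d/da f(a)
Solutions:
 f(a) = C1 + a*log(-a) - 2*a*acos(2*a) - a + a*log(2) + sqrt(1 - 4*a^2)


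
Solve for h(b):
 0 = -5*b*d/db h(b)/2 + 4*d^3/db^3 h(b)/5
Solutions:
 h(b) = C1 + Integral(C2*airyai(5^(2/3)*b/2) + C3*airybi(5^(2/3)*b/2), b)


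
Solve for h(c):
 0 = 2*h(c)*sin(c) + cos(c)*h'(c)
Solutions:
 h(c) = C1*cos(c)^2


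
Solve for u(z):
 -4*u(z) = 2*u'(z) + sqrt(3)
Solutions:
 u(z) = C1*exp(-2*z) - sqrt(3)/4


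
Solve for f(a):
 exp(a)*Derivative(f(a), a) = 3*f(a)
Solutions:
 f(a) = C1*exp(-3*exp(-a))


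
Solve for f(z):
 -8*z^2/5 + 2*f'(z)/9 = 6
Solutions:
 f(z) = C1 + 12*z^3/5 + 27*z


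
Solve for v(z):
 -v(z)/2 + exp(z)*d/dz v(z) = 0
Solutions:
 v(z) = C1*exp(-exp(-z)/2)


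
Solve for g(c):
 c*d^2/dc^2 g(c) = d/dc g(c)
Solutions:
 g(c) = C1 + C2*c^2


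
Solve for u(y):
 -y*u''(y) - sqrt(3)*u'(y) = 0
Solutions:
 u(y) = C1 + C2*y^(1 - sqrt(3))


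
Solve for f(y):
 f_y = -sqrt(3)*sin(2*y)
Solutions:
 f(y) = C1 + sqrt(3)*cos(2*y)/2


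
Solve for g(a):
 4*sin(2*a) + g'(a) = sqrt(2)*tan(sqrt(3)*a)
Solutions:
 g(a) = C1 - sqrt(6)*log(cos(sqrt(3)*a))/3 + 2*cos(2*a)


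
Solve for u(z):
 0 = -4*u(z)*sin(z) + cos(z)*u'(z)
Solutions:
 u(z) = C1/cos(z)^4


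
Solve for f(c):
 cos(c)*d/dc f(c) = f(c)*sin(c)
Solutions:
 f(c) = C1/cos(c)


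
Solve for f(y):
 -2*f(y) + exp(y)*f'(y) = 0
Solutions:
 f(y) = C1*exp(-2*exp(-y))


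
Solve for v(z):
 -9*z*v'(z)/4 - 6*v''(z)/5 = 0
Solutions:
 v(z) = C1 + C2*erf(sqrt(15)*z/4)


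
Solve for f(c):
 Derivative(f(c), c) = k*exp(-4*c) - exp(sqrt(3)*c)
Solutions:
 f(c) = C1 - k*exp(-4*c)/4 - sqrt(3)*exp(sqrt(3)*c)/3


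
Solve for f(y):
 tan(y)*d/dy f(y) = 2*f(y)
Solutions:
 f(y) = C1*sin(y)^2


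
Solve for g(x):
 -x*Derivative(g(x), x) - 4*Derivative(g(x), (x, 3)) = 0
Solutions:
 g(x) = C1 + Integral(C2*airyai(-2^(1/3)*x/2) + C3*airybi(-2^(1/3)*x/2), x)


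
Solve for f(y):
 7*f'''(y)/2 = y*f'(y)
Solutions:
 f(y) = C1 + Integral(C2*airyai(2^(1/3)*7^(2/3)*y/7) + C3*airybi(2^(1/3)*7^(2/3)*y/7), y)


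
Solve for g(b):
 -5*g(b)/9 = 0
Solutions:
 g(b) = 0


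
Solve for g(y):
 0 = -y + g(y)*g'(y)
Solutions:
 g(y) = -sqrt(C1 + y^2)
 g(y) = sqrt(C1 + y^2)


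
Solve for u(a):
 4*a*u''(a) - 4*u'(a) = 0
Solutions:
 u(a) = C1 + C2*a^2


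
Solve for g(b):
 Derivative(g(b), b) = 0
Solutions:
 g(b) = C1


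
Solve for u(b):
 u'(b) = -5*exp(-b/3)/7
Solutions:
 u(b) = C1 + 15*exp(-b/3)/7


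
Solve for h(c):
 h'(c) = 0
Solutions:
 h(c) = C1


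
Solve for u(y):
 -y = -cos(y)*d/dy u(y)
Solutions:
 u(y) = C1 + Integral(y/cos(y), y)


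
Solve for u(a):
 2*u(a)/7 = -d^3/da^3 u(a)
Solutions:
 u(a) = C3*exp(-2^(1/3)*7^(2/3)*a/7) + (C1*sin(2^(1/3)*sqrt(3)*7^(2/3)*a/14) + C2*cos(2^(1/3)*sqrt(3)*7^(2/3)*a/14))*exp(2^(1/3)*7^(2/3)*a/14)


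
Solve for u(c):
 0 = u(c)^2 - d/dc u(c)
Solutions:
 u(c) = -1/(C1 + c)


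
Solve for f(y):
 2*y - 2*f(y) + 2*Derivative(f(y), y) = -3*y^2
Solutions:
 f(y) = C1*exp(y) + 3*y^2/2 + 4*y + 4


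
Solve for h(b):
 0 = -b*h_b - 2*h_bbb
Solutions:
 h(b) = C1 + Integral(C2*airyai(-2^(2/3)*b/2) + C3*airybi(-2^(2/3)*b/2), b)


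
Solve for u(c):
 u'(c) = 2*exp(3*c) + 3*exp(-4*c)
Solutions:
 u(c) = C1 + 2*exp(3*c)/3 - 3*exp(-4*c)/4


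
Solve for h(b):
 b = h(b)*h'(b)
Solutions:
 h(b) = -sqrt(C1 + b^2)
 h(b) = sqrt(C1 + b^2)


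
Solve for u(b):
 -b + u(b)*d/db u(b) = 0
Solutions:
 u(b) = -sqrt(C1 + b^2)
 u(b) = sqrt(C1 + b^2)


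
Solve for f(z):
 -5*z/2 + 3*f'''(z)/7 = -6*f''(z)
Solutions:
 f(z) = C1 + C2*z + C3*exp(-14*z) + 5*z^3/72 - 5*z^2/336


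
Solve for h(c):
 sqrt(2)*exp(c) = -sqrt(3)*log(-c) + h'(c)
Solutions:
 h(c) = C1 + sqrt(3)*c*log(-c) - sqrt(3)*c + sqrt(2)*exp(c)


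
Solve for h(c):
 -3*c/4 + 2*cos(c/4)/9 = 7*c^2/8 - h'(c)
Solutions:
 h(c) = C1 + 7*c^3/24 + 3*c^2/8 - 8*sin(c/4)/9


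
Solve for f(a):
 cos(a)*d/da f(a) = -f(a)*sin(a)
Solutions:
 f(a) = C1*cos(a)


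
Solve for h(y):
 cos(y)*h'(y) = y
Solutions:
 h(y) = C1 + Integral(y/cos(y), y)


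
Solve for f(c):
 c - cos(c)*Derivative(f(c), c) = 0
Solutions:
 f(c) = C1 + Integral(c/cos(c), c)


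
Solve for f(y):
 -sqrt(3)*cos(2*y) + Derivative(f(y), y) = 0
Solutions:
 f(y) = C1 + sqrt(3)*sin(2*y)/2


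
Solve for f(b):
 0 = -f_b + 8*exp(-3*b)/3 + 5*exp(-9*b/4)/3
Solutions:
 f(b) = C1 - 8*exp(-3*b)/9 - 20*exp(-9*b/4)/27


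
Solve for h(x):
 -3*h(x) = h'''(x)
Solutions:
 h(x) = C3*exp(-3^(1/3)*x) + (C1*sin(3^(5/6)*x/2) + C2*cos(3^(5/6)*x/2))*exp(3^(1/3)*x/2)


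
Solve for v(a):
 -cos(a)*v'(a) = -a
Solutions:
 v(a) = C1 + Integral(a/cos(a), a)


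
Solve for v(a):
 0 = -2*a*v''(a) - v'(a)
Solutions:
 v(a) = C1 + C2*sqrt(a)


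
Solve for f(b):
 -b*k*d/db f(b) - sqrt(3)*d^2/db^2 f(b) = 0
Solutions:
 f(b) = Piecewise((-sqrt(2)*3^(1/4)*sqrt(pi)*C1*erf(sqrt(2)*3^(3/4)*b*sqrt(k)/6)/(2*sqrt(k)) - C2, (k > 0) | (k < 0)), (-C1*b - C2, True))


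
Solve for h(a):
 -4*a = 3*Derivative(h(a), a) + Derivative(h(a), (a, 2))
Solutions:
 h(a) = C1 + C2*exp(-3*a) - 2*a^2/3 + 4*a/9


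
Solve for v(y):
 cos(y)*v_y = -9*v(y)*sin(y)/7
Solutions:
 v(y) = C1*cos(y)^(9/7)


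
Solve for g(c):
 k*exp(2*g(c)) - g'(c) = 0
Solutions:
 g(c) = log(-sqrt(-1/(C1 + c*k))) - log(2)/2
 g(c) = log(-1/(C1 + c*k))/2 - log(2)/2


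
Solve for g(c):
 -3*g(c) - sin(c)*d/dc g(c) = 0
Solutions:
 g(c) = C1*(cos(c) + 1)^(3/2)/(cos(c) - 1)^(3/2)
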